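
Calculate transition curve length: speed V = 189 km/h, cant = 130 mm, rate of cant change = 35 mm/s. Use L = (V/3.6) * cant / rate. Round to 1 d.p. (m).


Convert speed: V = 189 / 3.6 = 52.5 m/s
L = 52.5 * 130 / 35
L = 6825.0 / 35
L = 195.0 m

195.0


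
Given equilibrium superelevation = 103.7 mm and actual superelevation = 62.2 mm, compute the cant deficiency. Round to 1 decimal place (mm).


Cant deficiency = equilibrium cant - actual cant
CD = 103.7 - 62.2
CD = 41.5 mm

41.5


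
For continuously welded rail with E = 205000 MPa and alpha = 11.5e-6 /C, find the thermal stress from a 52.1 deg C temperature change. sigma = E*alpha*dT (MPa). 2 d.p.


sigma = E * alpha * dT
sigma = 205000 * 11.5e-6 * 52.1
sigma = 2.3575 * 52.1
sigma = 122.83 MPa

122.83


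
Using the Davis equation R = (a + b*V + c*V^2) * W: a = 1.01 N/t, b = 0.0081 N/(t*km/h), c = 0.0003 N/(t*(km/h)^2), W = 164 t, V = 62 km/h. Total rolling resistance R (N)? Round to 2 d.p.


b*V = 0.0081 * 62 = 0.5022
c*V^2 = 0.0003 * 3844 = 1.1532
R_per_t = 1.01 + 0.5022 + 1.1532 = 2.6654 N/t
R_total = 2.6654 * 164 = 437.13 N

437.13


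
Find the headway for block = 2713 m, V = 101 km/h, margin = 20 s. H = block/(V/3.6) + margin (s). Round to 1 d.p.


V = 101 / 3.6 = 28.0556 m/s
Block traversal time = 2713 / 28.0556 = 96.701 s
Headway = 96.701 + 20
Headway = 116.7 s

116.7


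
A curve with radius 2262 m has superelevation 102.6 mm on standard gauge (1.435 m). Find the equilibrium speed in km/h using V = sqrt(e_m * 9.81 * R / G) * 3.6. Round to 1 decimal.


Convert cant: e = 102.6 mm = 0.1026 m
V_ms = sqrt(0.1026 * 9.81 * 2262 / 1.435)
V_ms = sqrt(1586.562071) = 39.8317 m/s
V = 39.8317 * 3.6 = 143.4 km/h

143.4


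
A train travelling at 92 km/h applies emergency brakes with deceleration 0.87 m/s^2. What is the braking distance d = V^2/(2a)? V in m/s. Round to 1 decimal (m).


Convert speed: V = 92 / 3.6 = 25.5556 m/s
V^2 = 653.0864
d = 653.0864 / (2 * 0.87)
d = 653.0864 / 1.74
d = 375.3 m

375.3


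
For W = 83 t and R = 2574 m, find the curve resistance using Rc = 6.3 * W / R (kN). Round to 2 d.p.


Rc = 6.3 * W / R
Rc = 6.3 * 83 / 2574
Rc = 522.9 / 2574
Rc = 0.20 kN

0.20


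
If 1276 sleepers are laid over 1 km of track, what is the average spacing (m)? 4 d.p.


Spacing = 1000 m / number of sleepers
Spacing = 1000 / 1276
Spacing = 0.7837 m

0.7837


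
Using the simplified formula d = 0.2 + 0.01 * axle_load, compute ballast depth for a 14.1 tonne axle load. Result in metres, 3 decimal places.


d = 0.2 + 0.01 * 14.1
d = 0.2 + 0.141
d = 0.341 m

0.341


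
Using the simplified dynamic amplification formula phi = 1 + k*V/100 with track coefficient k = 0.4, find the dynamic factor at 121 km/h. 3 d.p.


phi = 1 + k * V / 100
phi = 1 + 0.4 * 121 / 100
phi = 1 + 0.484
phi = 1.484

1.484


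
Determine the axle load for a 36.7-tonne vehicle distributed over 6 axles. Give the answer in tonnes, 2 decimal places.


Load per axle = total weight / number of axles
Load = 36.7 / 6
Load = 6.12 tonnes

6.12


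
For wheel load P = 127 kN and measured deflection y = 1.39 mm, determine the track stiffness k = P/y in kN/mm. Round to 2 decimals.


Track stiffness k = P / y
k = 127 / 1.39
k = 91.37 kN/mm

91.37


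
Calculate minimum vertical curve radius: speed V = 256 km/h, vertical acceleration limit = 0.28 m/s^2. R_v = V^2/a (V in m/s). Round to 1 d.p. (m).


Convert speed: V = 256 / 3.6 = 71.1111 m/s
V^2 = 5056.7901 m^2/s^2
R_v = 5056.7901 / 0.28
R_v = 18060.0 m

18060.0


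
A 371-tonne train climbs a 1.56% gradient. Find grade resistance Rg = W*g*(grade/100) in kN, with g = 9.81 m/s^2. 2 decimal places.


Rg = W * 9.81 * grade / 100
Rg = 371 * 9.81 * 1.56 / 100
Rg = 3639.51 * 0.0156
Rg = 56.78 kN

56.78


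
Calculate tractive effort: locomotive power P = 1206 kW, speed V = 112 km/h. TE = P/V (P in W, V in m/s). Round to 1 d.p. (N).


Convert: P = 1206 kW = 1206000 W
V = 112 / 3.6 = 31.1111 m/s
TE = 1206000 / 31.1111
TE = 38764.3 N

38764.3


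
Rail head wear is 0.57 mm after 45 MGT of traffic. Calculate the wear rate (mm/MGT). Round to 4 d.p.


Wear rate = total wear / cumulative tonnage
Rate = 0.57 / 45
Rate = 0.0127 mm/MGT

0.0127


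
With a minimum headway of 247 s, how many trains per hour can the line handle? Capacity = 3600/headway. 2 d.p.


Capacity = 3600 / headway
Capacity = 3600 / 247
Capacity = 14.57 trains/hour

14.57


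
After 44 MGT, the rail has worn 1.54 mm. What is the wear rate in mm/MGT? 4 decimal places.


Wear rate = total wear / cumulative tonnage
Rate = 1.54 / 44
Rate = 0.0350 mm/MGT

0.0350


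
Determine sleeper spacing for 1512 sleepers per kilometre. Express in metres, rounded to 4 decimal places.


Spacing = 1000 m / number of sleepers
Spacing = 1000 / 1512
Spacing = 0.6614 m

0.6614


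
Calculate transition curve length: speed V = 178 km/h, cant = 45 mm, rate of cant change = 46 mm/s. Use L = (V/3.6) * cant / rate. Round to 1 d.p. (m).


Convert speed: V = 178 / 3.6 = 49.4444 m/s
L = 49.4444 * 45 / 46
L = 2225.0 / 46
L = 48.4 m

48.4


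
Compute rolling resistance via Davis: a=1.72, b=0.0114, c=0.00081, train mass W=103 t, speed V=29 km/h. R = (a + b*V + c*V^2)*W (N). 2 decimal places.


b*V = 0.0114 * 29 = 0.3306
c*V^2 = 0.00081 * 841 = 0.68121
R_per_t = 1.72 + 0.3306 + 0.68121 = 2.73181 N/t
R_total = 2.73181 * 103 = 281.38 N

281.38


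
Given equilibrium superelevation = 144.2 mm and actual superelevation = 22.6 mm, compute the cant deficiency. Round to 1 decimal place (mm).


Cant deficiency = equilibrium cant - actual cant
CD = 144.2 - 22.6
CD = 121.6 mm

121.6


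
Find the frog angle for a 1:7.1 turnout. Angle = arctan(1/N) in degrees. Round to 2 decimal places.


1/N = 1/7.1 = 0.140845
angle = arctan(0.140845) = 0.139925 rad
angle = 0.139925 * 180/pi = 8.02 degrees

8.02


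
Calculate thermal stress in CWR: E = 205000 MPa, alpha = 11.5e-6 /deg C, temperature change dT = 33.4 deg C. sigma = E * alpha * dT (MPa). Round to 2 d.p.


sigma = E * alpha * dT
sigma = 205000 * 11.5e-6 * 33.4
sigma = 2.3575 * 33.4
sigma = 78.74 MPa

78.74


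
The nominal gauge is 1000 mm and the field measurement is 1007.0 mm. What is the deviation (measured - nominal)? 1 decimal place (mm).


Deviation = measured - nominal
Deviation = 1007.0 - 1000
Deviation = 7.0 mm

7.0


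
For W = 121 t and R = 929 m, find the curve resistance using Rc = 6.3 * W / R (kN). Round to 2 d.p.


Rc = 6.3 * W / R
Rc = 6.3 * 121 / 929
Rc = 762.3 / 929
Rc = 0.82 kN

0.82


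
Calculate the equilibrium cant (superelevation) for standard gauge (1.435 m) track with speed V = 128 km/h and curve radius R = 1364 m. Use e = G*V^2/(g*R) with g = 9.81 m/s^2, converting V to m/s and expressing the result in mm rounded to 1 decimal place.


Convert speed: V = 128 / 3.6 = 35.5556 m/s
Apply formula: e = 1.435 * 35.5556^2 / (9.81 * 1364)
e = 1.435 * 1264.1975 / 13380.84
e = 0.135576 m = 135.6 mm

135.6


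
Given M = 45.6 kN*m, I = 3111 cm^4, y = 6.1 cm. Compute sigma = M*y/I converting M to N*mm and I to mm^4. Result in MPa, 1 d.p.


Convert units:
M = 45.6 kN*m = 45600000 N*mm
y = 6.1 cm = 61 mm
I = 3111 cm^4 = 31110000 mm^4
sigma = 45600000 * 61 / 31110000
sigma = 89.4 MPa

89.4


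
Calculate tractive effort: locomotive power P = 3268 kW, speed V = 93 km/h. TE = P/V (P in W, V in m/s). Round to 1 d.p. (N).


Convert: P = 3268 kW = 3268000 W
V = 93 / 3.6 = 25.8333 m/s
TE = 3268000 / 25.8333
TE = 126503.2 N

126503.2


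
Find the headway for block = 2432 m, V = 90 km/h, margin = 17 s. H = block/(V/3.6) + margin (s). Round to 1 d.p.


V = 90 / 3.6 = 25.0 m/s
Block traversal time = 2432 / 25.0 = 97.28 s
Headway = 97.28 + 17
Headway = 114.3 s

114.3


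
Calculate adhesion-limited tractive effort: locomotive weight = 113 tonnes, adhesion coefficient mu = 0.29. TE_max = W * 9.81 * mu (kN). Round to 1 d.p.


TE_max = W * g * mu
TE_max = 113 * 9.81 * 0.29
TE_max = 1108.53 * 0.29
TE_max = 321.5 kN

321.5


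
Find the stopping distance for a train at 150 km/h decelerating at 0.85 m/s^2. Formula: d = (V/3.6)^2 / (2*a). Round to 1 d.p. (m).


Convert speed: V = 150 / 3.6 = 41.6667 m/s
V^2 = 1736.1111
d = 1736.1111 / (2 * 0.85)
d = 1736.1111 / 1.7
d = 1021.2 m

1021.2


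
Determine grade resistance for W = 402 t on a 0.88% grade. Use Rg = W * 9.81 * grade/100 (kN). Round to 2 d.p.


Rg = W * 9.81 * grade / 100
Rg = 402 * 9.81 * 0.88 / 100
Rg = 3943.62 * 0.0088
Rg = 34.70 kN

34.70


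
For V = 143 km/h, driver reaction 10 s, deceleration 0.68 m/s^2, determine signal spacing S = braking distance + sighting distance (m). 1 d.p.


V = 143 / 3.6 = 39.7222 m/s
Braking distance = 39.7222^2 / (2*0.68) = 1160.1875 m
Sighting distance = 39.7222 * 10 = 397.2222 m
S = 1160.1875 + 397.2222 = 1557.4 m

1557.4


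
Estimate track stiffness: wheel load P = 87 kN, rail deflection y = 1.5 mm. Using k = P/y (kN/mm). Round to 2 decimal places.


Track stiffness k = P / y
k = 87 / 1.5
k = 58.00 kN/mm

58.00


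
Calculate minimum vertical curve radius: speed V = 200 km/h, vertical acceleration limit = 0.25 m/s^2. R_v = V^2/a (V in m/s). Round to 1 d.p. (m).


Convert speed: V = 200 / 3.6 = 55.5556 m/s
V^2 = 3086.4198 m^2/s^2
R_v = 3086.4198 / 0.25
R_v = 12345.7 m

12345.7


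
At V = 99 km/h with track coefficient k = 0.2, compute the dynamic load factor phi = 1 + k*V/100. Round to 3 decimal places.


phi = 1 + k * V / 100
phi = 1 + 0.2 * 99 / 100
phi = 1 + 0.198
phi = 1.198

1.198


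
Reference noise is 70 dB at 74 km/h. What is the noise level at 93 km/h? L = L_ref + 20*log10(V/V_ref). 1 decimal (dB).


V/V_ref = 93 / 74 = 1.256757
log10(1.256757) = 0.099251
20 * 0.099251 = 1.985
L = 70 + 1.985 = 72.0 dB

72.0


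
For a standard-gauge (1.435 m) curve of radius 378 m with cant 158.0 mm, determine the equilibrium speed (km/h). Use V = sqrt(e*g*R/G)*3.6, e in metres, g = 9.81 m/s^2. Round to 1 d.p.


Convert cant: e = 158.0 mm = 0.1580 m
V_ms = sqrt(0.1580 * 9.81 * 378 / 1.435)
V_ms = sqrt(408.287415) = 20.2061 m/s
V = 20.2061 * 3.6 = 72.7 km/h

72.7


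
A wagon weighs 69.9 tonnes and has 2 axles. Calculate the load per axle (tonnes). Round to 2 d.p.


Load per axle = total weight / number of axles
Load = 69.9 / 2
Load = 34.95 tonnes

34.95


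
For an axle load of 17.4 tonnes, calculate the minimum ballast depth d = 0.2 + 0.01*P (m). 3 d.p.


d = 0.2 + 0.01 * 17.4
d = 0.2 + 0.174
d = 0.374 m

0.374


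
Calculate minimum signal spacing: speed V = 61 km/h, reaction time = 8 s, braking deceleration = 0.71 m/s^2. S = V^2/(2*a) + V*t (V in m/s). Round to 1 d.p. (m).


V = 61 / 3.6 = 16.9444 m/s
Braking distance = 16.9444^2 / (2*0.71) = 202.1931 m
Sighting distance = 16.9444 * 8 = 135.5556 m
S = 202.1931 + 135.5556 = 337.7 m

337.7


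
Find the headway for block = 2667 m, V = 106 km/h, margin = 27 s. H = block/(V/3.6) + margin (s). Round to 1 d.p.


V = 106 / 3.6 = 29.4444 m/s
Block traversal time = 2667 / 29.4444 = 90.5774 s
Headway = 90.5774 + 27
Headway = 117.6 s

117.6


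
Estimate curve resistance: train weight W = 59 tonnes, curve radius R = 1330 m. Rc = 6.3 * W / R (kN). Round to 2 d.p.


Rc = 6.3 * W / R
Rc = 6.3 * 59 / 1330
Rc = 371.7 / 1330
Rc = 0.28 kN

0.28


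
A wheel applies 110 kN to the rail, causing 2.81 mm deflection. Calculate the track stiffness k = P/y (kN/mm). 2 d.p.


Track stiffness k = P / y
k = 110 / 2.81
k = 39.15 kN/mm

39.15


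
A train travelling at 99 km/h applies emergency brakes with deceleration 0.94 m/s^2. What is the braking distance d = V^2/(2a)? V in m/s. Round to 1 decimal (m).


Convert speed: V = 99 / 3.6 = 27.5 m/s
V^2 = 756.25
d = 756.25 / (2 * 0.94)
d = 756.25 / 1.88
d = 402.3 m

402.3


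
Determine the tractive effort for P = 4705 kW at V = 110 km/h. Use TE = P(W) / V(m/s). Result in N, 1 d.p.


Convert: P = 4705 kW = 4705000 W
V = 110 / 3.6 = 30.5556 m/s
TE = 4705000 / 30.5556
TE = 153981.8 N

153981.8


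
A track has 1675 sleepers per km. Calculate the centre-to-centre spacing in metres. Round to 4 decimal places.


Spacing = 1000 m / number of sleepers
Spacing = 1000 / 1675
Spacing = 0.5970 m

0.5970


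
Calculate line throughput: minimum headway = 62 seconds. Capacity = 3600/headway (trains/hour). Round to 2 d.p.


Capacity = 3600 / headway
Capacity = 3600 / 62
Capacity = 58.06 trains/hour

58.06


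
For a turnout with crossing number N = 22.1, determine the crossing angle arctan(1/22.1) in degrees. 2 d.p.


1/N = 1/22.1 = 0.045249
angle = arctan(0.045249) = 0.045218 rad
angle = 0.045218 * 180/pi = 2.59 degrees

2.59


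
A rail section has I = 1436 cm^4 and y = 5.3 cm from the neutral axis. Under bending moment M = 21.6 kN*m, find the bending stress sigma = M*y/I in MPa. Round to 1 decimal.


Convert units:
M = 21.6 kN*m = 21600000 N*mm
y = 5.3 cm = 53 mm
I = 1436 cm^4 = 14360000 mm^4
sigma = 21600000 * 53 / 14360000
sigma = 79.7 MPa

79.7


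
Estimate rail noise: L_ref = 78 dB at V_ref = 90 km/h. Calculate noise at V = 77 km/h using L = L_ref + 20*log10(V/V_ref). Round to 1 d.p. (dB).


V/V_ref = 77 / 90 = 0.855556
log10(0.855556) = -0.067752
20 * -0.067752 = -1.355
L = 78 + -1.355 = 76.6 dB

76.6


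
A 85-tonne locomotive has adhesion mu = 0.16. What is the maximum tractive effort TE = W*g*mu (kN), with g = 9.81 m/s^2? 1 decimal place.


TE_max = W * g * mu
TE_max = 85 * 9.81 * 0.16
TE_max = 833.85 * 0.16
TE_max = 133.4 kN

133.4


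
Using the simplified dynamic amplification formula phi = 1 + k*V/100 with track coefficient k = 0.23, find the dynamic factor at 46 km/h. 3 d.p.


phi = 1 + k * V / 100
phi = 1 + 0.23 * 46 / 100
phi = 1 + 0.1058
phi = 1.106

1.106


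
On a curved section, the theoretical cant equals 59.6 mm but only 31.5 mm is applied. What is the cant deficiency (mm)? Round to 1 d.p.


Cant deficiency = equilibrium cant - actual cant
CD = 59.6 - 31.5
CD = 28.1 mm

28.1


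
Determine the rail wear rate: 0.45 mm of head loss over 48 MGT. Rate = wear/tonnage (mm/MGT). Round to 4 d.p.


Wear rate = total wear / cumulative tonnage
Rate = 0.45 / 48
Rate = 0.0094 mm/MGT

0.0094


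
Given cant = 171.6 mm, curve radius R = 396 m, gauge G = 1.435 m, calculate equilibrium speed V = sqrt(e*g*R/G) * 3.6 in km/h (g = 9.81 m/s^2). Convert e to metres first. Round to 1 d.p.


Convert cant: e = 171.6 mm = 0.1716 m
V_ms = sqrt(0.1716 * 9.81 * 396 / 1.435)
V_ms = sqrt(464.54691) = 21.5534 m/s
V = 21.5534 * 3.6 = 77.6 km/h

77.6


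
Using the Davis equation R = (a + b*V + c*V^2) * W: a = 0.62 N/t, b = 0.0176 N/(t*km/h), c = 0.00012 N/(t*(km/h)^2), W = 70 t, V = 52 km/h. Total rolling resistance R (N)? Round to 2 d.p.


b*V = 0.0176 * 52 = 0.9152
c*V^2 = 0.00012 * 2704 = 0.32448
R_per_t = 0.62 + 0.9152 + 0.32448 = 1.85968 N/t
R_total = 1.85968 * 70 = 130.18 N

130.18


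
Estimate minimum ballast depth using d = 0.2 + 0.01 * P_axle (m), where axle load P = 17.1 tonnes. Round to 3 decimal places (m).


d = 0.2 + 0.01 * 17.1
d = 0.2 + 0.171
d = 0.371 m

0.371


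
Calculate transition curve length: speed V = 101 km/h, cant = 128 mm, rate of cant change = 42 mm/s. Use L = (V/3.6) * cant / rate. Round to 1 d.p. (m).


Convert speed: V = 101 / 3.6 = 28.0556 m/s
L = 28.0556 * 128 / 42
L = 3591.1111 / 42
L = 85.5 m

85.5


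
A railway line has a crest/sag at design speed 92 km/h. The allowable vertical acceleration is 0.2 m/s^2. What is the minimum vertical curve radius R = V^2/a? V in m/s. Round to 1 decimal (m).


Convert speed: V = 92 / 3.6 = 25.5556 m/s
V^2 = 653.0864 m^2/s^2
R_v = 653.0864 / 0.2
R_v = 3265.4 m

3265.4


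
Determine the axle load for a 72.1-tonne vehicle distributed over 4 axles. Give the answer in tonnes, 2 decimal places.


Load per axle = total weight / number of axles
Load = 72.1 / 4
Load = 18.03 tonnes

18.03


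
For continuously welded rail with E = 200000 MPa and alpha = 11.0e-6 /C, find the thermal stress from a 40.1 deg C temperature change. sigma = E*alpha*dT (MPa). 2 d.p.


sigma = E * alpha * dT
sigma = 200000 * 11.0e-6 * 40.1
sigma = 2.2 * 40.1
sigma = 88.22 MPa

88.22


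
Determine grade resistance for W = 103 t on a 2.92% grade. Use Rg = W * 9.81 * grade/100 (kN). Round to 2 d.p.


Rg = W * 9.81 * grade / 100
Rg = 103 * 9.81 * 2.92 / 100
Rg = 1010.43 * 0.0292
Rg = 29.50 kN

29.50


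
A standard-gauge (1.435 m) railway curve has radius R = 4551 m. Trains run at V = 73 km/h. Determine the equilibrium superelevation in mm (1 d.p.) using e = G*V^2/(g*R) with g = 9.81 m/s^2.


Convert speed: V = 73 / 3.6 = 20.2778 m/s
Apply formula: e = 1.435 * 20.2778^2 / (9.81 * 4551)
e = 1.435 * 411.1883 / 44645.31
e = 0.013217 m = 13.2 mm

13.2


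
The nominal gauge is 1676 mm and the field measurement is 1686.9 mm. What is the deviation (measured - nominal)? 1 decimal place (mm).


Deviation = measured - nominal
Deviation = 1686.9 - 1676
Deviation = 10.9 mm

10.9


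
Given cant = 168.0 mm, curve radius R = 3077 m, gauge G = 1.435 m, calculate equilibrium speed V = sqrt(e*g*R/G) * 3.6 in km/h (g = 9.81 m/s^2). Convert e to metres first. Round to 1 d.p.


Convert cant: e = 168.0 mm = 0.1680 m
V_ms = sqrt(0.1680 * 9.81 * 3077 / 1.435)
V_ms = sqrt(3533.896976) = 59.4466 m/s
V = 59.4466 * 3.6 = 214.0 km/h

214.0


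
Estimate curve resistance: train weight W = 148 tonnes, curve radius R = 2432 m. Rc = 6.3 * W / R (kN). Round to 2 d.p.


Rc = 6.3 * W / R
Rc = 6.3 * 148 / 2432
Rc = 932.4 / 2432
Rc = 0.38 kN

0.38


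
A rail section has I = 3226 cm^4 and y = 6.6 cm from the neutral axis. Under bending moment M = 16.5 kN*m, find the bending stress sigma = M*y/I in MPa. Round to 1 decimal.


Convert units:
M = 16.5 kN*m = 16500000 N*mm
y = 6.6 cm = 66 mm
I = 3226 cm^4 = 32260000 mm^4
sigma = 16500000 * 66 / 32260000
sigma = 33.8 MPa

33.8


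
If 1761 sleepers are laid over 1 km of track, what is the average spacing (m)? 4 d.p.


Spacing = 1000 m / number of sleepers
Spacing = 1000 / 1761
Spacing = 0.5679 m

0.5679


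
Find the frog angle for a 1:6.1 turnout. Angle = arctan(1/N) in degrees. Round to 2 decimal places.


1/N = 1/6.1 = 0.163934
angle = arctan(0.163934) = 0.162489 rad
angle = 0.162489 * 180/pi = 9.31 degrees

9.31


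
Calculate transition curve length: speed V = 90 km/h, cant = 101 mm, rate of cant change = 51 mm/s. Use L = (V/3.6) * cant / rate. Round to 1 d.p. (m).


Convert speed: V = 90 / 3.6 = 25.0 m/s
L = 25.0 * 101 / 51
L = 2525.0 / 51
L = 49.5 m

49.5


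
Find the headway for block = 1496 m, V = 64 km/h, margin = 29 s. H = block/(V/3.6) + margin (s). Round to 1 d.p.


V = 64 / 3.6 = 17.7778 m/s
Block traversal time = 1496 / 17.7778 = 84.15 s
Headway = 84.15 + 29
Headway = 113.2 s

113.2


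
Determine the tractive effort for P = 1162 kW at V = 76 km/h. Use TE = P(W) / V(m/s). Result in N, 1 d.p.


Convert: P = 1162 kW = 1162000 W
V = 76 / 3.6 = 21.1111 m/s
TE = 1162000 / 21.1111
TE = 55042.1 N

55042.1


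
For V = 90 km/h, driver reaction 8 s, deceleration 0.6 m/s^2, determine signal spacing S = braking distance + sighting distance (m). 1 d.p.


V = 90 / 3.6 = 25.0 m/s
Braking distance = 25.0^2 / (2*0.6) = 520.8333 m
Sighting distance = 25.0 * 8 = 200.0 m
S = 520.8333 + 200.0 = 720.8 m

720.8


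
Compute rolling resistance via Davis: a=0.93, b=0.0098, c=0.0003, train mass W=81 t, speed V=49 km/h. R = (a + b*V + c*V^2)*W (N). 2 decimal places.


b*V = 0.0098 * 49 = 0.4802
c*V^2 = 0.0003 * 2401 = 0.7203
R_per_t = 0.93 + 0.4802 + 0.7203 = 2.1305 N/t
R_total = 2.1305 * 81 = 172.57 N

172.57


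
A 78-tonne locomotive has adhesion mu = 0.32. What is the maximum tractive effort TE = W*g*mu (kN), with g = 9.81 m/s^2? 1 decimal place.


TE_max = W * g * mu
TE_max = 78 * 9.81 * 0.32
TE_max = 765.18 * 0.32
TE_max = 244.9 kN

244.9


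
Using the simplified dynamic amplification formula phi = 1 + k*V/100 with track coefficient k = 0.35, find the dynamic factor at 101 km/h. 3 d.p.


phi = 1 + k * V / 100
phi = 1 + 0.35 * 101 / 100
phi = 1 + 0.3535
phi = 1.354

1.354


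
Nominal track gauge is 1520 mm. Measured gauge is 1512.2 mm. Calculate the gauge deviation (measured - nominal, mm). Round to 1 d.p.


Deviation = measured - nominal
Deviation = 1512.2 - 1520
Deviation = -7.8 mm

-7.8


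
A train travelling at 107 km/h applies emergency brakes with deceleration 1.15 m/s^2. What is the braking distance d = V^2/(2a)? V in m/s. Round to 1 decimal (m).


Convert speed: V = 107 / 3.6 = 29.7222 m/s
V^2 = 883.4105
d = 883.4105 / (2 * 1.15)
d = 883.4105 / 2.3
d = 384.1 m

384.1


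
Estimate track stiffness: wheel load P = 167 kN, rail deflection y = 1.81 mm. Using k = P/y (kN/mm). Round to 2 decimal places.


Track stiffness k = P / y
k = 167 / 1.81
k = 92.27 kN/mm

92.27


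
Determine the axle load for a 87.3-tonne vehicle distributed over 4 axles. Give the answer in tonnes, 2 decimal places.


Load per axle = total weight / number of axles
Load = 87.3 / 4
Load = 21.83 tonnes

21.83


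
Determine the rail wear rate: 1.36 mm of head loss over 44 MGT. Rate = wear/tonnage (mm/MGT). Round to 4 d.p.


Wear rate = total wear / cumulative tonnage
Rate = 1.36 / 44
Rate = 0.0309 mm/MGT

0.0309


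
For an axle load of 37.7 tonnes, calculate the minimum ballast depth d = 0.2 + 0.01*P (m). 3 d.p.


d = 0.2 + 0.01 * 37.7
d = 0.2 + 0.377
d = 0.577 m

0.577


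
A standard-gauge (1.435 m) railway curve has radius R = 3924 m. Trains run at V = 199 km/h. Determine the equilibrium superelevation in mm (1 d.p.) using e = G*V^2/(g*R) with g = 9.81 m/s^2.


Convert speed: V = 199 / 3.6 = 55.2778 m/s
Apply formula: e = 1.435 * 55.2778^2 / (9.81 * 3924)
e = 1.435 * 3055.6327 / 38494.44
e = 0.113908 m = 113.9 mm

113.9


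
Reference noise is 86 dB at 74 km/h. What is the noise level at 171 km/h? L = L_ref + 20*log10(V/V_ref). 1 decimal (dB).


V/V_ref = 171 / 74 = 2.310811
log10(2.310811) = 0.363764
20 * 0.363764 = 7.2753
L = 86 + 7.2753 = 93.3 dB

93.3


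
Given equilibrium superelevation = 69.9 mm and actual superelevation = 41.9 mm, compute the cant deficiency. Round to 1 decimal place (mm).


Cant deficiency = equilibrium cant - actual cant
CD = 69.9 - 41.9
CD = 28.0 mm

28.0


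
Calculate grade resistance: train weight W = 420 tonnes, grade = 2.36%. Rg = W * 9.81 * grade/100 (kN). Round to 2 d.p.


Rg = W * 9.81 * grade / 100
Rg = 420 * 9.81 * 2.36 / 100
Rg = 4120.2 * 0.0236
Rg = 97.24 kN

97.24


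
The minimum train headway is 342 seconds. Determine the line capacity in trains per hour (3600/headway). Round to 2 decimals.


Capacity = 3600 / headway
Capacity = 3600 / 342
Capacity = 10.53 trains/hour

10.53


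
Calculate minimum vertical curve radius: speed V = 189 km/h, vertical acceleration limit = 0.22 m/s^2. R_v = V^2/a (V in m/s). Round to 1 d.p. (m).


Convert speed: V = 189 / 3.6 = 52.5 m/s
V^2 = 2756.25 m^2/s^2
R_v = 2756.25 / 0.22
R_v = 12528.4 m

12528.4


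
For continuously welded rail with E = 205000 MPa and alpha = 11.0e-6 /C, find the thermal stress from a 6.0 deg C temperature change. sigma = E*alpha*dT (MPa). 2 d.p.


sigma = E * alpha * dT
sigma = 205000 * 11.0e-6 * 6.0
sigma = 2.255 * 6.0
sigma = 13.53 MPa

13.53


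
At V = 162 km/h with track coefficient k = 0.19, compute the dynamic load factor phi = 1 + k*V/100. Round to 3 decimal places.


phi = 1 + k * V / 100
phi = 1 + 0.19 * 162 / 100
phi = 1 + 0.3078
phi = 1.308

1.308


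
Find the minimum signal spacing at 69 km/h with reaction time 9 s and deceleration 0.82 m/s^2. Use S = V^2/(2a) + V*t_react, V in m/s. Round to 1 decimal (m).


V = 69 / 3.6 = 19.1667 m/s
Braking distance = 19.1667^2 / (2*0.82) = 224.0007 m
Sighting distance = 19.1667 * 9 = 172.5 m
S = 224.0007 + 172.5 = 396.5 m

396.5


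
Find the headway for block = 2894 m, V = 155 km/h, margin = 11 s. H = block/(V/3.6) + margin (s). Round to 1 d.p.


V = 155 / 3.6 = 43.0556 m/s
Block traversal time = 2894 / 43.0556 = 67.2155 s
Headway = 67.2155 + 11
Headway = 78.2 s

78.2


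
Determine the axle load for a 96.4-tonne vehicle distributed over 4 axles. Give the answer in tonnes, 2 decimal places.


Load per axle = total weight / number of axles
Load = 96.4 / 4
Load = 24.10 tonnes

24.10


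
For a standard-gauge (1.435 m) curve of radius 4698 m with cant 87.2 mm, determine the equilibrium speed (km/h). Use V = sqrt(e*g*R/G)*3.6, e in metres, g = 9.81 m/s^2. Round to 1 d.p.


Convert cant: e = 87.2 mm = 0.0872 m
V_ms = sqrt(0.0872 * 9.81 * 4698 / 1.435)
V_ms = sqrt(2800.571105) = 52.9204 m/s
V = 52.9204 * 3.6 = 190.5 km/h

190.5


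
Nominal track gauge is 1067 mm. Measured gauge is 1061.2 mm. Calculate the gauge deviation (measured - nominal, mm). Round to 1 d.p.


Deviation = measured - nominal
Deviation = 1061.2 - 1067
Deviation = -5.8 mm

-5.8


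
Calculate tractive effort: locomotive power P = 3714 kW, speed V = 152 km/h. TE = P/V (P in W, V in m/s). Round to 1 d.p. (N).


Convert: P = 3714 kW = 3714000 W
V = 152 / 3.6 = 42.2222 m/s
TE = 3714000 / 42.2222
TE = 87963.2 N

87963.2


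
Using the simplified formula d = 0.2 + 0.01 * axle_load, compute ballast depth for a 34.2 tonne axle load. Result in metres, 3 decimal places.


d = 0.2 + 0.01 * 34.2
d = 0.2 + 0.342
d = 0.542 m

0.542


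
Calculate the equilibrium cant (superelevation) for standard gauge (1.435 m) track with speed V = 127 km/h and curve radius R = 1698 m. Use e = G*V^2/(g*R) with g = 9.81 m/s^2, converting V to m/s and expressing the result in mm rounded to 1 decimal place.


Convert speed: V = 127 / 3.6 = 35.2778 m/s
Apply formula: e = 1.435 * 35.2778^2 / (9.81 * 1698)
e = 1.435 * 1244.5216 / 16657.38
e = 0.107213 m = 107.2 mm

107.2


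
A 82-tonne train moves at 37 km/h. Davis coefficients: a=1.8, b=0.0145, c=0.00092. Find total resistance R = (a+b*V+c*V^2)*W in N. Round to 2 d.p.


b*V = 0.0145 * 37 = 0.5365
c*V^2 = 0.00092 * 1369 = 1.25948
R_per_t = 1.8 + 0.5365 + 1.25948 = 3.59598 N/t
R_total = 3.59598 * 82 = 294.87 N

294.87


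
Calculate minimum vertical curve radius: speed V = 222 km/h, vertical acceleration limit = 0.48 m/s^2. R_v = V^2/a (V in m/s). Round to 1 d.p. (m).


Convert speed: V = 222 / 3.6 = 61.6667 m/s
V^2 = 3802.7778 m^2/s^2
R_v = 3802.7778 / 0.48
R_v = 7922.5 m

7922.5


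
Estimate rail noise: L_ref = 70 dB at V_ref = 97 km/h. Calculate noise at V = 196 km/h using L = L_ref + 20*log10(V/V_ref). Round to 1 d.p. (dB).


V/V_ref = 196 / 97 = 2.020619
log10(2.020619) = 0.305484
20 * 0.305484 = 6.1097
L = 70 + 6.1097 = 76.1 dB

76.1


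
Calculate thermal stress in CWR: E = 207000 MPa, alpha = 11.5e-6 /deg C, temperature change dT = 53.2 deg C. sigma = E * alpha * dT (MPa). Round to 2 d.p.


sigma = E * alpha * dT
sigma = 207000 * 11.5e-6 * 53.2
sigma = 2.3805 * 53.2
sigma = 126.64 MPa

126.64


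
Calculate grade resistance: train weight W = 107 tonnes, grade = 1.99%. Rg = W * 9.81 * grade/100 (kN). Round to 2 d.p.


Rg = W * 9.81 * grade / 100
Rg = 107 * 9.81 * 1.99 / 100
Rg = 1049.67 * 0.0199
Rg = 20.89 kN

20.89


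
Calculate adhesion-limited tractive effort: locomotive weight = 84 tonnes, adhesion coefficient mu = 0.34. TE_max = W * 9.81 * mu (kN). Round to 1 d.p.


TE_max = W * g * mu
TE_max = 84 * 9.81 * 0.34
TE_max = 824.04 * 0.34
TE_max = 280.2 kN

280.2


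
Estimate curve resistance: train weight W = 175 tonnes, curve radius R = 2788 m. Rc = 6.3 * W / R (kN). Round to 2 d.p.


Rc = 6.3 * W / R
Rc = 6.3 * 175 / 2788
Rc = 1102.5 / 2788
Rc = 0.40 kN

0.40


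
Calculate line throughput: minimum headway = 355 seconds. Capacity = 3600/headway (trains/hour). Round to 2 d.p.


Capacity = 3600 / headway
Capacity = 3600 / 355
Capacity = 10.14 trains/hour

10.14


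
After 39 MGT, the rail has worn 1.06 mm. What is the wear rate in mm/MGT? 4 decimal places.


Wear rate = total wear / cumulative tonnage
Rate = 1.06 / 39
Rate = 0.0272 mm/MGT

0.0272


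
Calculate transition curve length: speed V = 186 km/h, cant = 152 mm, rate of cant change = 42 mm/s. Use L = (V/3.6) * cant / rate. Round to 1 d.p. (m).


Convert speed: V = 186 / 3.6 = 51.6667 m/s
L = 51.6667 * 152 / 42
L = 7853.3333 / 42
L = 187.0 m

187.0


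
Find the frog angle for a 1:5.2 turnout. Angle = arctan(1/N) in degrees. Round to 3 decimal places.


1/N = 1/5.2 = 0.192308
angle = arctan(0.192308) = 0.189988 rad
angle = 0.189988 * 180/pi = 10.886 degrees

10.886


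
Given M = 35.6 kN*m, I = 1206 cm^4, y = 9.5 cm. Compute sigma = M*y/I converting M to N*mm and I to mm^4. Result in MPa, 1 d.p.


Convert units:
M = 35.6 kN*m = 35600000 N*mm
y = 9.5 cm = 95 mm
I = 1206 cm^4 = 12060000 mm^4
sigma = 35600000 * 95 / 12060000
sigma = 280.4 MPa

280.4


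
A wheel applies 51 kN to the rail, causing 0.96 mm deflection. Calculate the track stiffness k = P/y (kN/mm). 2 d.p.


Track stiffness k = P / y
k = 51 / 0.96
k = 53.13 kN/mm

53.13


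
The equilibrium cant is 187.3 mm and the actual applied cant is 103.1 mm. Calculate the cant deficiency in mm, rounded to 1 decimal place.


Cant deficiency = equilibrium cant - actual cant
CD = 187.3 - 103.1
CD = 84.2 mm

84.2


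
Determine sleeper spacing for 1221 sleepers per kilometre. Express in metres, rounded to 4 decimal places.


Spacing = 1000 m / number of sleepers
Spacing = 1000 / 1221
Spacing = 0.8190 m

0.8190


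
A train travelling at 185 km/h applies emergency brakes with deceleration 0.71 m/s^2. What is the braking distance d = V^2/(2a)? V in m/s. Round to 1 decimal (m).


Convert speed: V = 185 / 3.6 = 51.3889 m/s
V^2 = 2640.8179
d = 2640.8179 / (2 * 0.71)
d = 2640.8179 / 1.42
d = 1859.7 m

1859.7


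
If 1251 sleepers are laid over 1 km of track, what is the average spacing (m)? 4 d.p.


Spacing = 1000 m / number of sleepers
Spacing = 1000 / 1251
Spacing = 0.7994 m

0.7994


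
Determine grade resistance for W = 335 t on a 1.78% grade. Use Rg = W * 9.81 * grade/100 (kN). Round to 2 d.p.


Rg = W * 9.81 * grade / 100
Rg = 335 * 9.81 * 1.78 / 100
Rg = 3286.35 * 0.0178
Rg = 58.50 kN

58.50


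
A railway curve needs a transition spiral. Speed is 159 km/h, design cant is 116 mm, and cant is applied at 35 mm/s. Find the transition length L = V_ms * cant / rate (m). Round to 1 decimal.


Convert speed: V = 159 / 3.6 = 44.1667 m/s
L = 44.1667 * 116 / 35
L = 5123.3333 / 35
L = 146.4 m

146.4


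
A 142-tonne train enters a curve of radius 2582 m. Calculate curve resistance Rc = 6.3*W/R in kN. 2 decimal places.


Rc = 6.3 * W / R
Rc = 6.3 * 142 / 2582
Rc = 894.6 / 2582
Rc = 0.35 kN

0.35


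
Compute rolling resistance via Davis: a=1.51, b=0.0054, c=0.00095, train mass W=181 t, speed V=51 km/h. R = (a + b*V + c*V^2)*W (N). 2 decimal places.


b*V = 0.0054 * 51 = 0.2754
c*V^2 = 0.00095 * 2601 = 2.47095
R_per_t = 1.51 + 0.2754 + 2.47095 = 4.25635 N/t
R_total = 4.25635 * 181 = 770.40 N

770.40


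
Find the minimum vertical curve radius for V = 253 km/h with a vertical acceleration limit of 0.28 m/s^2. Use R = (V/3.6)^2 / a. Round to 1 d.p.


Convert speed: V = 253 / 3.6 = 70.2778 m/s
V^2 = 4938.966 m^2/s^2
R_v = 4938.966 / 0.28
R_v = 17639.2 m

17639.2


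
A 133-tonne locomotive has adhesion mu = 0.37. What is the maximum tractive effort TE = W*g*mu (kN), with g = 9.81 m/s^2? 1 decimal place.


TE_max = W * g * mu
TE_max = 133 * 9.81 * 0.37
TE_max = 1304.73 * 0.37
TE_max = 482.8 kN

482.8


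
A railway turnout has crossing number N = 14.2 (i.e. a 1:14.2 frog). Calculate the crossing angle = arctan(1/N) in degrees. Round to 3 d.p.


1/N = 1/14.2 = 0.070423
angle = arctan(0.070423) = 0.070306 rad
angle = 0.070306 * 180/pi = 4.028 degrees

4.028


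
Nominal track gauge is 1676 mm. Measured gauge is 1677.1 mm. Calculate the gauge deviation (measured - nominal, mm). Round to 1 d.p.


Deviation = measured - nominal
Deviation = 1677.1 - 1676
Deviation = 1.1 mm

1.1


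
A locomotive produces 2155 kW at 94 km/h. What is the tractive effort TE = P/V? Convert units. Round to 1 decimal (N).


Convert: P = 2155 kW = 2155000 W
V = 94 / 3.6 = 26.1111 m/s
TE = 2155000 / 26.1111
TE = 82531.9 N

82531.9


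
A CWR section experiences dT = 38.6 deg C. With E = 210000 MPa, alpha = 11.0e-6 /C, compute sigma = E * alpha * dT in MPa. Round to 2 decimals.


sigma = E * alpha * dT
sigma = 210000 * 11.0e-6 * 38.6
sigma = 2.31 * 38.6
sigma = 89.17 MPa

89.17


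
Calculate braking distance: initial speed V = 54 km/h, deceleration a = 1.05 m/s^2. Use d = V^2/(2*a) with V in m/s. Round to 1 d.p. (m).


Convert speed: V = 54 / 3.6 = 15.0 m/s
V^2 = 225.0
d = 225.0 / (2 * 1.05)
d = 225.0 / 2.1
d = 107.1 m

107.1


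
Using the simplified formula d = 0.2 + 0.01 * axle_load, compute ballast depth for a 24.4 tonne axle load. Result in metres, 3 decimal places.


d = 0.2 + 0.01 * 24.4
d = 0.2 + 0.244
d = 0.444 m

0.444


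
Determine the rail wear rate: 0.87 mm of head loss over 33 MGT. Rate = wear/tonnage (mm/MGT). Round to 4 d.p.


Wear rate = total wear / cumulative tonnage
Rate = 0.87 / 33
Rate = 0.0264 mm/MGT

0.0264


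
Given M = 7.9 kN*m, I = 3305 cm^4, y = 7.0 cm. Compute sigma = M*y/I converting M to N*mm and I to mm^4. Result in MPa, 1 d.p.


Convert units:
M = 7.9 kN*m = 7900000 N*mm
y = 7.0 cm = 70 mm
I = 3305 cm^4 = 33050000 mm^4
sigma = 7900000 * 70 / 33050000
sigma = 16.7 MPa

16.7


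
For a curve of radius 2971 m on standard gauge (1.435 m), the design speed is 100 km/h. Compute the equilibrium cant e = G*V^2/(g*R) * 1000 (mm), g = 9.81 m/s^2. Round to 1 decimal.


Convert speed: V = 100 / 3.6 = 27.7778 m/s
Apply formula: e = 1.435 * 27.7778^2 / (9.81 * 2971)
e = 1.435 * 771.6049 / 29145.51
e = 0.037991 m = 38.0 mm

38.0


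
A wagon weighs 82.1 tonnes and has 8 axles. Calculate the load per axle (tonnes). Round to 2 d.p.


Load per axle = total weight / number of axles
Load = 82.1 / 8
Load = 10.26 tonnes

10.26


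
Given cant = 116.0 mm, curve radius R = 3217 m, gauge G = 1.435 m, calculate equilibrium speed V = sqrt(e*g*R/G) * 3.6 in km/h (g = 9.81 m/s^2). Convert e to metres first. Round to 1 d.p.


Convert cant: e = 116.0 mm = 0.1160 m
V_ms = sqrt(0.1160 * 9.81 * 3217 / 1.435)
V_ms = sqrt(2551.092209) = 50.5083 m/s
V = 50.5083 * 3.6 = 181.8 km/h

181.8


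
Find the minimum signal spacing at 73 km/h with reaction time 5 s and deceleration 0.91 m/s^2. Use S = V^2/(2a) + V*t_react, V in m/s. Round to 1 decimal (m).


V = 73 / 3.6 = 20.2778 m/s
Braking distance = 20.2778^2 / (2*0.91) = 225.9276 m
Sighting distance = 20.2778 * 5 = 101.3889 m
S = 225.9276 + 101.3889 = 327.3 m

327.3


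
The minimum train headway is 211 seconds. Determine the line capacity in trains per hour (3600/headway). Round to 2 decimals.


Capacity = 3600 / headway
Capacity = 3600 / 211
Capacity = 17.06 trains/hour

17.06


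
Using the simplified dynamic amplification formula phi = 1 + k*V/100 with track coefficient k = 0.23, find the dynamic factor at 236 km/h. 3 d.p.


phi = 1 + k * V / 100
phi = 1 + 0.23 * 236 / 100
phi = 1 + 0.5428
phi = 1.543

1.543


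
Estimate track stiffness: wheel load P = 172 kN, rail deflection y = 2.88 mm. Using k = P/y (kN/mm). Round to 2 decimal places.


Track stiffness k = P / y
k = 172 / 2.88
k = 59.72 kN/mm

59.72


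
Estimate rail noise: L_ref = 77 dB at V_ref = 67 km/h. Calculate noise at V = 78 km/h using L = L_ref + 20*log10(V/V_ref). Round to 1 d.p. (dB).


V/V_ref = 78 / 67 = 1.164179
log10(1.164179) = 0.06602
20 * 0.06602 = 1.3204
L = 77 + 1.3204 = 78.3 dB

78.3


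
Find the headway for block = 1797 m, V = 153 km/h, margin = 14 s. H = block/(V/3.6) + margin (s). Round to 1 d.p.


V = 153 / 3.6 = 42.5 m/s
Block traversal time = 1797 / 42.5 = 42.2824 s
Headway = 42.2824 + 14
Headway = 56.3 s

56.3


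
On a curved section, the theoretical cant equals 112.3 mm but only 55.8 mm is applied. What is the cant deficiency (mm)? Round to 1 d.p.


Cant deficiency = equilibrium cant - actual cant
CD = 112.3 - 55.8
CD = 56.5 mm

56.5


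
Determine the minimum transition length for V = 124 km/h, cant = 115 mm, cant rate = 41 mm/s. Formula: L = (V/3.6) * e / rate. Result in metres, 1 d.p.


Convert speed: V = 124 / 3.6 = 34.4444 m/s
L = 34.4444 * 115 / 41
L = 3961.1111 / 41
L = 96.6 m

96.6


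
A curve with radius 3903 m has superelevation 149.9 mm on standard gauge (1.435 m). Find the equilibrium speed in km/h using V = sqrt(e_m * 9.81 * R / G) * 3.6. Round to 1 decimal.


Convert cant: e = 149.9 mm = 0.1499 m
V_ms = sqrt(0.1499 * 9.81 * 3903 / 1.435)
V_ms = sqrt(3999.60673) = 63.2424 m/s
V = 63.2424 * 3.6 = 227.7 km/h

227.7


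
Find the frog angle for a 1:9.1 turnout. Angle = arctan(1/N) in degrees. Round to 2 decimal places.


1/N = 1/9.1 = 0.10989
angle = arctan(0.10989) = 0.109451 rad
angle = 0.109451 * 180/pi = 6.27 degrees

6.27


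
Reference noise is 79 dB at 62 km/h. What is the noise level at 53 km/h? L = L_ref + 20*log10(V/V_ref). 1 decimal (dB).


V/V_ref = 53 / 62 = 0.854839
log10(0.854839) = -0.068116
20 * -0.068116 = -1.3623
L = 79 + -1.3623 = 77.6 dB

77.6


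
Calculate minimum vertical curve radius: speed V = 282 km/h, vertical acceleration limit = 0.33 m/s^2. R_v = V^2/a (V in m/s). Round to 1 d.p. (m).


Convert speed: V = 282 / 3.6 = 78.3333 m/s
V^2 = 6136.1111 m^2/s^2
R_v = 6136.1111 / 0.33
R_v = 18594.3 m

18594.3


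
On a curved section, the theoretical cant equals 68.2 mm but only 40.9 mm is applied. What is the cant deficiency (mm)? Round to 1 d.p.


Cant deficiency = equilibrium cant - actual cant
CD = 68.2 - 40.9
CD = 27.3 mm

27.3


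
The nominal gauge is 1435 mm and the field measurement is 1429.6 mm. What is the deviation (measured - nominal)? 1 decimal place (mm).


Deviation = measured - nominal
Deviation = 1429.6 - 1435
Deviation = -5.4 mm

-5.4


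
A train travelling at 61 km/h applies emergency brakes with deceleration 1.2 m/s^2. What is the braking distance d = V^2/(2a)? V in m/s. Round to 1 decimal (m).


Convert speed: V = 61 / 3.6 = 16.9444 m/s
V^2 = 287.1142
d = 287.1142 / (2 * 1.2)
d = 287.1142 / 2.4
d = 119.6 m

119.6


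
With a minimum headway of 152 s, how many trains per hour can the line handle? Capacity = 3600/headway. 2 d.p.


Capacity = 3600 / headway
Capacity = 3600 / 152
Capacity = 23.68 trains/hour

23.68


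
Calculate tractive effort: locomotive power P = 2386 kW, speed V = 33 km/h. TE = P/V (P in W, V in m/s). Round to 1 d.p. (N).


Convert: P = 2386 kW = 2386000 W
V = 33 / 3.6 = 9.1667 m/s
TE = 2386000 / 9.1667
TE = 260290.9 N

260290.9


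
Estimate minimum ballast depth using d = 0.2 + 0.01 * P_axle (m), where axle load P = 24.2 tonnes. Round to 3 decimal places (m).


d = 0.2 + 0.01 * 24.2
d = 0.2 + 0.242
d = 0.442 m

0.442


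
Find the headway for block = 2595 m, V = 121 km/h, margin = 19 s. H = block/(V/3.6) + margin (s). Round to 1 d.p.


V = 121 / 3.6 = 33.6111 m/s
Block traversal time = 2595 / 33.6111 = 77.2066 s
Headway = 77.2066 + 19
Headway = 96.2 s

96.2


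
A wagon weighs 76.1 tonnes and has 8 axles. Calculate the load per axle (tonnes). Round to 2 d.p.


Load per axle = total weight / number of axles
Load = 76.1 / 8
Load = 9.51 tonnes

9.51


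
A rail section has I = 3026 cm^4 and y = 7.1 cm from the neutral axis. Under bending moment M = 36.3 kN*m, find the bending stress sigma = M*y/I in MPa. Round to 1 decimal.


Convert units:
M = 36.3 kN*m = 36300000 N*mm
y = 7.1 cm = 71 mm
I = 3026 cm^4 = 30260000 mm^4
sigma = 36300000 * 71 / 30260000
sigma = 85.2 MPa

85.2


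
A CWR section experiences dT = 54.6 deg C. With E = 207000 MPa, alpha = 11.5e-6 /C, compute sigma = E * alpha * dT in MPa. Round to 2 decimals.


sigma = E * alpha * dT
sigma = 207000 * 11.5e-6 * 54.6
sigma = 2.3805 * 54.6
sigma = 129.98 MPa

129.98
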